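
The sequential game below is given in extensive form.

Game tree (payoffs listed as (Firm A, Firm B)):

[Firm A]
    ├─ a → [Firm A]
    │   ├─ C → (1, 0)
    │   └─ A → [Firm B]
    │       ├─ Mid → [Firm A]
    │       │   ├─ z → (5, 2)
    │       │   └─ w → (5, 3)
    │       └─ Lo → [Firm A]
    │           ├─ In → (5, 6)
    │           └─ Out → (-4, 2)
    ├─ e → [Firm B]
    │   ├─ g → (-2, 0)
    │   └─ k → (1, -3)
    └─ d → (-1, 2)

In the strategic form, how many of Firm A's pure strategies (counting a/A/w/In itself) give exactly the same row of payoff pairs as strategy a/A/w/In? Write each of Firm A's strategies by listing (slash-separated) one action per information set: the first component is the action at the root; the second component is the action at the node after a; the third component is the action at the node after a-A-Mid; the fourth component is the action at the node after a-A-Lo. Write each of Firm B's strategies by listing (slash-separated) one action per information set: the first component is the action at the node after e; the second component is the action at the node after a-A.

Row for a/A/w/In (columns g/Mid, g/Lo, k/Mid, k/Lo): (5,3) (5,6) (5,3) (5,6).
Every one of Firm A's information sets is on the play path for some reply by Firm B when Firm A follows a/A/w/In.
Changing the action at any of them therefore changes at least one column, so only a/A/w/In itself gives this row.

1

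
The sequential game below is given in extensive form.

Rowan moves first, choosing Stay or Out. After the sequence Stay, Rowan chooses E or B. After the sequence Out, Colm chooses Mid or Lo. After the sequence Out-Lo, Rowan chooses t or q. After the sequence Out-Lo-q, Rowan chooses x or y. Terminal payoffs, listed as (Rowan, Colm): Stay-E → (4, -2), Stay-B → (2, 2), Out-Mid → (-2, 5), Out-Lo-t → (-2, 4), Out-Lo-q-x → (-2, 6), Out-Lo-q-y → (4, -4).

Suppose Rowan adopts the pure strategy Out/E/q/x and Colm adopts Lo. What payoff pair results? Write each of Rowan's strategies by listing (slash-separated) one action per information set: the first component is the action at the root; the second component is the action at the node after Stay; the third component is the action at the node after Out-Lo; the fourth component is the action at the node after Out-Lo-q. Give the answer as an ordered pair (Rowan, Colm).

Trace the play path from the root:
  Rowan plays Out
  Colm plays Lo at [Out]
  Rowan plays q at [Out-Lo]
  Rowan plays x at [Out-Lo-q]
→ terminal payoff (-2, 6).
(Rowan's choice at the node after Stay is never reached on this path, so it doesn't affect the outcome.)

(-2, 6)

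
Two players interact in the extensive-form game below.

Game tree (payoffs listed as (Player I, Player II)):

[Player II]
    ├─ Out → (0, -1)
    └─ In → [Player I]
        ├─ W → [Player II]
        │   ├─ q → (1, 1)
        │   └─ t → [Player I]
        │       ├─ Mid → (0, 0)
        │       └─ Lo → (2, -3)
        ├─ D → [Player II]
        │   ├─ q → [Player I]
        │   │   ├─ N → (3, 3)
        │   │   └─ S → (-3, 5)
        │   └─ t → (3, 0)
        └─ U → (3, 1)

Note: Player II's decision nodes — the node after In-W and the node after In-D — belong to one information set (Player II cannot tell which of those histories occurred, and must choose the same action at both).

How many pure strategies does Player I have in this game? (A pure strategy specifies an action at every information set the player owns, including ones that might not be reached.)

Player I owns the node after In with actions {W, D, U} — three choices.
Player I owns the node after In-W-t with actions {Mid, Lo} — two choices.
Player I owns the node after In-D-q with actions {N, S} — two choices.
A pure strategy fixes one action at each information set independently, so the count is the product 3 × 2 × 2 = 12.

12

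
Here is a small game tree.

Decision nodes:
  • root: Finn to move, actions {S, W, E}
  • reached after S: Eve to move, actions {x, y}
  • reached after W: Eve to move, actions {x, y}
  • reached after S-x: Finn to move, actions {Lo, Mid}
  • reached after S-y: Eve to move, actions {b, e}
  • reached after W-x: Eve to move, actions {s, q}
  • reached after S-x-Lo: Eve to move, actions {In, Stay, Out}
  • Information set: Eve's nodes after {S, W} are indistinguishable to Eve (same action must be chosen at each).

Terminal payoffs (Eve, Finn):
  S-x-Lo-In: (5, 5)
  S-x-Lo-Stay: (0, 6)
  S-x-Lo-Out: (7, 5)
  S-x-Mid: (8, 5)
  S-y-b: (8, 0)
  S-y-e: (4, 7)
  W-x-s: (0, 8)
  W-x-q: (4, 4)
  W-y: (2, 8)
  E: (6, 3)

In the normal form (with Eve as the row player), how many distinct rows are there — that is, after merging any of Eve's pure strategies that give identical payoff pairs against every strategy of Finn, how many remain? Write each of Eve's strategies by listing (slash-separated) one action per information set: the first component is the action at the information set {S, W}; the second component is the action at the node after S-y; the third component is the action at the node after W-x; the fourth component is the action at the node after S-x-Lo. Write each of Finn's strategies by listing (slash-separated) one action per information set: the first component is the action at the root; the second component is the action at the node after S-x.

Eve has 24 pure strategies: x/b/s/In, x/b/s/Stay, x/b/s/Out, x/b/q/In, x/b/q/Stay, x/b/q/Out, x/e/s/In, x/e/s/Stay, x/e/s/Out, x/e/q/In, x/e/q/Stay, x/e/q/Out, y/b/s/In, y/b/s/Stay, y/b/s/Out, y/b/q/In, y/b/q/Stay, y/b/q/Out, y/e/s/In, y/e/s/Stay, y/e/s/Out, y/e/q/In, y/e/q/Stay, y/e/q/Out. Columns: S/Lo, S/Mid, W/Lo, W/Mid, E/Lo, E/Mid.
{x/b/s/In, x/e/s/In} → row (5,5) (8,5) (0,8) (0,8) (6,3) (6,3)
{x/b/s/Stay, x/e/s/Stay} → row (0,6) (8,5) (0,8) (0,8) (6,3) (6,3)
{x/b/s/Out, x/e/s/Out} → row (7,5) (8,5) (0,8) (0,8) (6,3) (6,3)
{x/b/q/In, x/e/q/In} → row (5,5) (8,5) (4,4) (4,4) (6,3) (6,3)
{x/b/q/Stay, x/e/q/Stay} → row (0,6) (8,5) (4,4) (4,4) (6,3) (6,3)
{x/b/q/Out, x/e/q/Out} → row (7,5) (8,5) (4,4) (4,4) (6,3) (6,3)
{y/b/s/In, y/b/s/Stay, y/b/s/Out, y/b/q/In, y/b/q/Stay, y/b/q/Out} → row (8,0) (8,0) (2,8) (2,8) (6,3) (6,3)
{y/e/s/In, y/e/s/Stay, y/e/s/Out, y/e/q/In, y/e/q/Stay, y/e/q/Out} → row (4,7) (4,7) (2,8) (2,8) (6,3) (6,3)
That's 8 distinct rows out of 24 strategies.

8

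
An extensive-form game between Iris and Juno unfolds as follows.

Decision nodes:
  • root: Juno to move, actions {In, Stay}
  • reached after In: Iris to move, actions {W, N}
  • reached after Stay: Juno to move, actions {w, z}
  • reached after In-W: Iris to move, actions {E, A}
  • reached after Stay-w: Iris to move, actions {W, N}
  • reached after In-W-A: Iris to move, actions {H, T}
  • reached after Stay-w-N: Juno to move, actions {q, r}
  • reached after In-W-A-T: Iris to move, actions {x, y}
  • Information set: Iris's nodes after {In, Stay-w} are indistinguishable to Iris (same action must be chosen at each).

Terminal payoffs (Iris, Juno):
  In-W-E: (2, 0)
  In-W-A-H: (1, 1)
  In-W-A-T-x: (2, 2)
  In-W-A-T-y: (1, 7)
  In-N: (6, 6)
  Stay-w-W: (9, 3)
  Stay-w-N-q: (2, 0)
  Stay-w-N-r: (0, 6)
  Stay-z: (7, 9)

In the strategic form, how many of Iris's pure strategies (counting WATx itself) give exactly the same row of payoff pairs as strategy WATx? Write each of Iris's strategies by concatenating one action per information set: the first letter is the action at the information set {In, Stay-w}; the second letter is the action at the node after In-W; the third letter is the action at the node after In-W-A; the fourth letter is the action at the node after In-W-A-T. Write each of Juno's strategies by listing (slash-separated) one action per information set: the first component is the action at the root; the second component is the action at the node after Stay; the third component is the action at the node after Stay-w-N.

Row for WATx (columns In/w/q, In/w/r, In/z/q, In/z/r, Stay/w/q, Stay/w/r, Stay/z/q, Stay/z/r): (2,2) (2,2) (2,2) (2,2) (9,3) (9,3) (7,9) (7,9).
Every one of Iris's information sets is on the play path for some reply by Juno when Iris follows WATx.
Changing the action at any of them therefore changes at least one column, so only WATx itself gives this row.

1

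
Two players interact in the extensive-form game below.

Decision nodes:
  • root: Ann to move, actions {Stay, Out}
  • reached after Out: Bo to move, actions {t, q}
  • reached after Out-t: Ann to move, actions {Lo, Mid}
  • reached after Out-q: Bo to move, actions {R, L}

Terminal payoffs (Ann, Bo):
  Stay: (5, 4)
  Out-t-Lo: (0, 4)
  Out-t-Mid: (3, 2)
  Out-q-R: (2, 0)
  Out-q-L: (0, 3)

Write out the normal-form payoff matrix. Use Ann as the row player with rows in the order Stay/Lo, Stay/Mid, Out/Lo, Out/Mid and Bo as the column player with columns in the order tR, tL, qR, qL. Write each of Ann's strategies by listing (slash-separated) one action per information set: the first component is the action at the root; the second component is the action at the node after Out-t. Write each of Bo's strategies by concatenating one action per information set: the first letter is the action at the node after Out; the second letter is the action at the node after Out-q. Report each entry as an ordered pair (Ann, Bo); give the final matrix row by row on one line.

Row Stay/Lo: tR→(5,4), tL→(5,4), qR→(5,4), qL→(5,4)
Row Stay/Mid: tR→(5,4), tL→(5,4), qR→(5,4), qL→(5,4)
Row Out/Lo: tR→(0,4), tL→(0,4), qR→(2,0), qL→(0,3)
Row Out/Mid: tR→(3,2), tL→(3,2), qR→(2,0), qL→(0,3)

Stay/Lo: (5,4) (5,4) (5,4) (5,4) | Stay/Mid: (5,4) (5,4) (5,4) (5,4) | Out/Lo: (0,4) (0,4) (2,0) (0,3) | Out/Mid: (3,2) (3,2) (2,0) (0,3)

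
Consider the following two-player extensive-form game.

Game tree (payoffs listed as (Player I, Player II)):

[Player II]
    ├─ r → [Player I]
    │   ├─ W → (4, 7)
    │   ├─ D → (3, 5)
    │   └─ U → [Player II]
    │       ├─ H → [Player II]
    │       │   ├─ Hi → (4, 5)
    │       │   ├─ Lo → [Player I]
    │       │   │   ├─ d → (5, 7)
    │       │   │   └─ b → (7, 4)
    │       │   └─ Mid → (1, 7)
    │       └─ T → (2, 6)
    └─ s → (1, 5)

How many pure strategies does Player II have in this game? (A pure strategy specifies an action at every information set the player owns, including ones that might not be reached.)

Player II owns the root with actions {r, s} — two choices.
Player II owns the node after r-U with actions {H, T} — two choices.
Player II owns the node after r-U-H with actions {Hi, Lo, Mid} — three choices.
A pure strategy fixes one action at each information set independently, so the count is the product 2 × 2 × 3 = 12.

12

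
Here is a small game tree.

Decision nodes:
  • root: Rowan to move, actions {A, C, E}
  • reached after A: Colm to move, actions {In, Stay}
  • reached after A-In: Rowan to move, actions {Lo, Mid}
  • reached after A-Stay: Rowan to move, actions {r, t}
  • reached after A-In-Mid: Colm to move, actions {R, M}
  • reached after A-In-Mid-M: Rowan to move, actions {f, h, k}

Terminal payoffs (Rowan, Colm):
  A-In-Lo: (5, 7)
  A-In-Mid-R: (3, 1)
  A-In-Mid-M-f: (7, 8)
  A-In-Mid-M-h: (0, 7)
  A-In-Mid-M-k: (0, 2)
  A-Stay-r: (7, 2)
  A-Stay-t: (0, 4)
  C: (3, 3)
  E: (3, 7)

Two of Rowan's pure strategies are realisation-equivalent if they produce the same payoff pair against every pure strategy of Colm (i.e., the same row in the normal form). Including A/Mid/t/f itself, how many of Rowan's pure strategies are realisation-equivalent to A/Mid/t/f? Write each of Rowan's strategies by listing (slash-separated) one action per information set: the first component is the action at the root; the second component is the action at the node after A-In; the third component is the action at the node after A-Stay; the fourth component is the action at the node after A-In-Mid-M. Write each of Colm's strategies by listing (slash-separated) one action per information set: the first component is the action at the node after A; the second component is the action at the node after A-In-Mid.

1

Row for A/Mid/t/f (columns In/R, In/M, Stay/R, Stay/M): (3,1) (7,8) (0,4) (0,4).
Every one of Rowan's information sets is on the play path for some reply by Colm when Rowan follows A/Mid/t/f.
Changing the action at any of them therefore changes at least one column, so only A/Mid/t/f itself gives this row.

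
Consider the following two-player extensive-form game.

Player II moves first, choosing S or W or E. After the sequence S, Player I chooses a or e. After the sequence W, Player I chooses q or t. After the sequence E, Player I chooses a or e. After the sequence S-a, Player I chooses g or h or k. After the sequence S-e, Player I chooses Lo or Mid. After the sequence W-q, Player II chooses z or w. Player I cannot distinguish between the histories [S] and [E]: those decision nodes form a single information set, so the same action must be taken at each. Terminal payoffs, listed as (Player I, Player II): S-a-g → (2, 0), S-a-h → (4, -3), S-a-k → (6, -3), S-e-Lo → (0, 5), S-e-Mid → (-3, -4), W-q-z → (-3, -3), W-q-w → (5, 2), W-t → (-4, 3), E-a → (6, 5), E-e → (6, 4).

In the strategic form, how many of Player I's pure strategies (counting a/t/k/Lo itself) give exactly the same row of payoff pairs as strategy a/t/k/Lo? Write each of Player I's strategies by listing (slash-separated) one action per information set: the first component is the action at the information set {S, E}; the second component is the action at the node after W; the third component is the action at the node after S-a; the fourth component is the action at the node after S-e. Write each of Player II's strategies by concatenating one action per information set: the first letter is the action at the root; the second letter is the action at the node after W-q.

2

Row for a/t/k/Lo (columns Sz, Sw, Wz, Ww, Ez, Ew): (6,-3) (6,-3) (-4,3) (-4,3) (6,5) (6,5).
Under a/t/k/Lo, Player I's choice at the node after S-e can never be reached regardless of what Player II does, so varying those choices leaves every outcome unchanged.
Holding the reachable choices fixed and varying the unreachable one freely already gives 2 equivalent strategies.
No other strategy reproduces this row, so those 2 are the full class: a/t/k/Lo, a/t/k/Mid.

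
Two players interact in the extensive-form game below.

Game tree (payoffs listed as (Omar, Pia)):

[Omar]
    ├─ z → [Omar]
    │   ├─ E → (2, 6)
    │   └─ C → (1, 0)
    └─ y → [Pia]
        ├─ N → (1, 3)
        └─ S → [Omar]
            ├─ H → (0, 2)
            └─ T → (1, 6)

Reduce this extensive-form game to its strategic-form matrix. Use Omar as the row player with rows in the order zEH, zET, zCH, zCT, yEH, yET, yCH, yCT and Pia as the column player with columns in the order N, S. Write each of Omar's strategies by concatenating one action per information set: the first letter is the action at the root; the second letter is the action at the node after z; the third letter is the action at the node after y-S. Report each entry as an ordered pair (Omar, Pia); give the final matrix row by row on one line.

            N        S
 zEH    (2,6)    (2,6)
 zET    (2,6)    (2,6)
 zCH    (1,0)    (1,0)
 zCT    (1,0)    (1,0)
 yEH    (1,3)    (0,2)
 yET    (1,3)    (1,6)
 yCH    (1,3)    (0,2)
 yCT    (1,3)    (1,6)

zEH: (2,6) (2,6) | zET: (2,6) (2,6) | zCH: (1,0) (1,0) | zCT: (1,0) (1,0) | yEH: (1,3) (0,2) | yET: (1,3) (1,6) | yCH: (1,3) (0,2) | yCT: (1,3) (1,6)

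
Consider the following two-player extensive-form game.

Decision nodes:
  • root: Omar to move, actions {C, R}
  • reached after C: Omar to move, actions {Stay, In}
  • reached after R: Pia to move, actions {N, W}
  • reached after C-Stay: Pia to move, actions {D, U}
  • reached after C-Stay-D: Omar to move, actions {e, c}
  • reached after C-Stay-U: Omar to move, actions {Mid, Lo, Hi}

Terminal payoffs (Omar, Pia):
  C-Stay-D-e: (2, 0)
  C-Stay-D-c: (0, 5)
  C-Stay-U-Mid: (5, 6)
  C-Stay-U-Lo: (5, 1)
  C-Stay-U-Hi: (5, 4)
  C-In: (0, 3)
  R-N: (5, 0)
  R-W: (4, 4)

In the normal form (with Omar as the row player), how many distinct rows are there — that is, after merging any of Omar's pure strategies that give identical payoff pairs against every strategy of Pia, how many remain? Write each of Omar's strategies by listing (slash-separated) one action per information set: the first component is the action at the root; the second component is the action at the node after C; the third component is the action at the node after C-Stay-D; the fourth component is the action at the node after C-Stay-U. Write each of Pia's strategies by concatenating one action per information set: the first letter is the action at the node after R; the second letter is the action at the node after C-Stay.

Omar has 24 pure strategies: C/Stay/e/Mid, C/Stay/e/Lo, C/Stay/e/Hi, C/Stay/c/Mid, C/Stay/c/Lo, C/Stay/c/Hi, C/In/e/Mid, C/In/e/Lo, C/In/e/Hi, C/In/c/Mid, C/In/c/Lo, C/In/c/Hi, R/Stay/e/Mid, R/Stay/e/Lo, R/Stay/e/Hi, R/Stay/c/Mid, R/Stay/c/Lo, R/Stay/c/Hi, R/In/e/Mid, R/In/e/Lo, R/In/e/Hi, R/In/c/Mid, R/In/c/Lo, R/In/c/Hi. Columns: ND, NU, WD, WU.
{C/Stay/e/Mid} → row (2,0) (5,6) (2,0) (5,6)
{C/Stay/e/Lo} → row (2,0) (5,1) (2,0) (5,1)
{C/Stay/e/Hi} → row (2,0) (5,4) (2,0) (5,4)
{C/Stay/c/Mid} → row (0,5) (5,6) (0,5) (5,6)
{C/Stay/c/Lo} → row (0,5) (5,1) (0,5) (5,1)
{C/Stay/c/Hi} → row (0,5) (5,4) (0,5) (5,4)
{C/In/e/Mid, C/In/e/Lo, C/In/e/Hi, C/In/c/Mid, C/In/c/Lo, C/In/c/Hi} → row (0,3) (0,3) (0,3) (0,3)
{R/Stay/e/Mid, R/Stay/e/Lo, R/Stay/e/Hi, R/Stay/c/Mid, R/Stay/c/Lo, R/Stay/c/Hi, R/In/e/Mid, R/In/e/Lo, R/In/e/Hi, R/In/c/Mid, R/In/c/Lo, R/In/c/Hi} → row (5,0) (5,0) (4,4) (4,4)
That's 8 distinct rows out of 24 strategies.

8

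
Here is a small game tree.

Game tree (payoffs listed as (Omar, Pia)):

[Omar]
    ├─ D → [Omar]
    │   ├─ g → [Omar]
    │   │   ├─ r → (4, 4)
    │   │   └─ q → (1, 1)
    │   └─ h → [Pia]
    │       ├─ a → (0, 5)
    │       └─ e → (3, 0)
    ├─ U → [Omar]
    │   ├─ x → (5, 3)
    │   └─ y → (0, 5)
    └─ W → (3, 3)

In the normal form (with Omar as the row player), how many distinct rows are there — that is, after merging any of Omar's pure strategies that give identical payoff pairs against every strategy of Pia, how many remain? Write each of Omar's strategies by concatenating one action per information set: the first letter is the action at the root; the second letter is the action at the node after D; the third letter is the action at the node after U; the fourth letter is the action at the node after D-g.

Omar has 24 pure strategies: Dgxr, Dgxq, Dgyr, Dgyq, Dhxr, Dhxq, Dhyr, Dhyq, Ugxr, Ugxq, Ugyr, Ugyq, Uhxr, Uhxq, Uhyr, Uhyq, Wgxr, Wgxq, Wgyr, Wgyq, Whxr, Whxq, Whyr, Whyq. Columns: a, e.
{Dgxr, Dgyr} → row (4,4) (4,4)
{Dgxq, Dgyq} → row (1,1) (1,1)
{Dhxr, Dhxq, Dhyr, Dhyq} → row (0,5) (3,0)
{Ugxr, Ugxq, Uhxr, Uhxq} → row (5,3) (5,3)
{Ugyr, Ugyq, Uhyr, Uhyq} → row (0,5) (0,5)
{Wgxr, Wgxq, Wgyr, Wgyq, Whxr, Whxq, Whyr, Whyq} → row (3,3) (3,3)
That's 6 distinct rows out of 24 strategies.

6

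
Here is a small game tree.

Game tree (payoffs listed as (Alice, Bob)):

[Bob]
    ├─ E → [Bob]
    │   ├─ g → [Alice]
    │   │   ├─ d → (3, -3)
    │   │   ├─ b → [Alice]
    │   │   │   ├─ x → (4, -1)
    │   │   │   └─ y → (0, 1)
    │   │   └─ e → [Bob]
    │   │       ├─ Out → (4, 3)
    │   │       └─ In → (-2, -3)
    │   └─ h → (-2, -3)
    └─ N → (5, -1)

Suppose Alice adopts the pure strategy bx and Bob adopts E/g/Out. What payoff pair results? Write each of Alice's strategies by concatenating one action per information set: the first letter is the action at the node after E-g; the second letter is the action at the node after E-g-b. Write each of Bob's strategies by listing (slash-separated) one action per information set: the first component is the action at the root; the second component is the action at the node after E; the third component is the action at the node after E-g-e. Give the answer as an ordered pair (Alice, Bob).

Trace the play path from the root:
  Bob plays E
  Bob plays g at [E]
  Alice plays b at [E-g]
  Alice plays x at [E-g-b]
→ terminal payoff (4, -1).
(Bob's choice at the node after E-g-e is never reached on this path, so it doesn't affect the outcome.)

(4, -1)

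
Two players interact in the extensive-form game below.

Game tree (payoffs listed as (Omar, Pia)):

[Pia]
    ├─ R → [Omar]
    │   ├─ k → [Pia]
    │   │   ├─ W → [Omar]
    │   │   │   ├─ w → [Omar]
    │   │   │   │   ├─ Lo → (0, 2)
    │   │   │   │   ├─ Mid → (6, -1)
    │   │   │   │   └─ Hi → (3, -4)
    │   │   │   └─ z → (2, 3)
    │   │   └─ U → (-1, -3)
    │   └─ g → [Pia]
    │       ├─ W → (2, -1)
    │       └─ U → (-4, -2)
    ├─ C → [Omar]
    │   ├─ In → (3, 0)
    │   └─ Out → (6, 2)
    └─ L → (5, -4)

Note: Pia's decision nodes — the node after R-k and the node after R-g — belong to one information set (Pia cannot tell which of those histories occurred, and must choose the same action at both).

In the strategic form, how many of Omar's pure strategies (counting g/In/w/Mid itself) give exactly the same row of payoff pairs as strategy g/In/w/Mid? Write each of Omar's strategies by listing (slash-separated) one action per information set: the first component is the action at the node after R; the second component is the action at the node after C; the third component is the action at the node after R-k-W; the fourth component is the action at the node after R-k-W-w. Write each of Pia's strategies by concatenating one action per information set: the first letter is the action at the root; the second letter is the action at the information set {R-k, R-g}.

6

Row for g/In/w/Mid (columns RW, RU, CW, CU, LW, LU): (2,-1) (-4,-2) (3,0) (3,0) (5,-4) (5,-4).
Under g/In/w/Mid, Omar's choice at the node after R-k-W and at the node after R-k-W-w can never be reached regardless of what Pia does, so varying those choices leaves every outcome unchanged.
Holding the reachable choices fixed and varying the unreachable ones freely already gives 2 × 3 = 6 equivalent strategies.
No other strategy reproduces this row, so those 6 are the full class: g/In/w/Lo, g/In/w/Mid, g/In/w/Hi, g/In/z/Lo, g/In/z/Mid, g/In/z/Hi.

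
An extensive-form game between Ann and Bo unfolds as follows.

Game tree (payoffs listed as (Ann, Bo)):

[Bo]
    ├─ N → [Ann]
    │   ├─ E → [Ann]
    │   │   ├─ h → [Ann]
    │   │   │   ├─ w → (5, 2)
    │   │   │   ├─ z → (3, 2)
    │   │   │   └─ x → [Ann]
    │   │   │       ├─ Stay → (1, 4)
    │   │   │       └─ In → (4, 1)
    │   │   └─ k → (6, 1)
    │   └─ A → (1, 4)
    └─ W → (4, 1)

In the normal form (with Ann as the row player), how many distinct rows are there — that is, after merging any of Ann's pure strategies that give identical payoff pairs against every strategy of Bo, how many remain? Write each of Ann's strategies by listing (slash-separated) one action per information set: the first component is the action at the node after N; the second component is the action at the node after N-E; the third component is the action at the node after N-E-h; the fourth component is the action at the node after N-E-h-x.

Ann has 24 pure strategies: E/h/w/Stay, E/h/w/In, E/h/z/Stay, E/h/z/In, E/h/x/Stay, E/h/x/In, E/k/w/Stay, E/k/w/In, E/k/z/Stay, E/k/z/In, E/k/x/Stay, E/k/x/In, A/h/w/Stay, A/h/w/In, A/h/z/Stay, A/h/z/In, A/h/x/Stay, A/h/x/In, A/k/w/Stay, A/k/w/In, A/k/z/Stay, A/k/z/In, A/k/x/Stay, A/k/x/In. Columns: N, W.
{E/h/w/Stay, E/h/w/In} → row (5,2) (4,1)
{E/h/z/Stay, E/h/z/In} → row (3,2) (4,1)
{E/h/x/Stay, A/h/w/Stay, A/h/w/In, A/h/z/Stay, A/h/z/In, A/h/x/Stay, A/h/x/In, A/k/w/Stay, A/k/w/In, A/k/z/Stay, A/k/z/In, A/k/x/Stay, A/k/x/In} → row (1,4) (4,1)
{E/h/x/In} → row (4,1) (4,1)
{E/k/w/Stay, E/k/w/In, E/k/z/Stay, E/k/z/In, E/k/x/Stay, E/k/x/In} → row (6,1) (4,1)
That's 5 distinct rows out of 24 strategies.

5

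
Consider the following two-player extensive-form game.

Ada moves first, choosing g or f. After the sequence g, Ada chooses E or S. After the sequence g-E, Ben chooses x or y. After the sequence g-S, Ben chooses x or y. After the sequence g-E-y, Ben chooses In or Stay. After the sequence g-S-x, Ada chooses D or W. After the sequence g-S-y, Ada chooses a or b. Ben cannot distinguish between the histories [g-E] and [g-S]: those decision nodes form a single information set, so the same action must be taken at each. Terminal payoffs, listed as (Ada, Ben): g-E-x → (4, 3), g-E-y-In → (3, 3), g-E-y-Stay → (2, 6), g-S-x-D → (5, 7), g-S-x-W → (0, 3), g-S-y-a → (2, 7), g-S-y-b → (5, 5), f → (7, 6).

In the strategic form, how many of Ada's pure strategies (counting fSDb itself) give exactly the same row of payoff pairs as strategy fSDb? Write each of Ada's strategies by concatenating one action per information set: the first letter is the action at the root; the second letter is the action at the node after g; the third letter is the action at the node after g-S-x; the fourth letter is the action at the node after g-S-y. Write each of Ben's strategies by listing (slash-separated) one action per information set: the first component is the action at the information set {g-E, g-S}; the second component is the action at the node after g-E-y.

8

Row for fSDb (columns x/In, x/Stay, y/In, y/Stay): (7,6) (7,6) (7,6) (7,6).
Under fSDb, Ada's choice at the node after g and at the node after g-S-x and at the node after g-S-y can never be reached regardless of what Ben does, so varying those choices leaves every outcome unchanged.
Holding the reachable choices fixed and varying the unreachable ones freely already gives 2 × 2 × 2 = 8 equivalent strategies.
No other strategy reproduces this row, so those 8 are the full class: fEDa, fEDb, fEWa, fEWb, fSDa, fSDb, fSWa, fSWb.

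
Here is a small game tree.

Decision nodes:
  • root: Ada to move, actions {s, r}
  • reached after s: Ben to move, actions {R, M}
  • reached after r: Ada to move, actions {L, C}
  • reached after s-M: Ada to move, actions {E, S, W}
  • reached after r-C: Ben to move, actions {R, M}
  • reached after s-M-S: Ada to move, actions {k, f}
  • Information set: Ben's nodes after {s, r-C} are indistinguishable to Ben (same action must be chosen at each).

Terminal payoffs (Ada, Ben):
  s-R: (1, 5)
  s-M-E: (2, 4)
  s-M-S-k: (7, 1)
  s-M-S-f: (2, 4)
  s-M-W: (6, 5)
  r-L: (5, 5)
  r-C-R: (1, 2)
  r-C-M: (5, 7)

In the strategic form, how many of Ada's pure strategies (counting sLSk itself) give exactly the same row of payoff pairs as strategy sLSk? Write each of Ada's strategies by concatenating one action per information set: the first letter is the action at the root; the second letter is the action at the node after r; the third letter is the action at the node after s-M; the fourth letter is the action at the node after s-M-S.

2

Row for sLSk (columns R, M): (1,5) (7,1).
Under sLSk, Ada's choice at the node after r can never be reached regardless of what Ben does, so varying those choices leaves every outcome unchanged.
Holding the reachable choices fixed and varying the unreachable one freely already gives 2 equivalent strategies.
No other strategy reproduces this row, so those 2 are the full class: sLSk, sCSk.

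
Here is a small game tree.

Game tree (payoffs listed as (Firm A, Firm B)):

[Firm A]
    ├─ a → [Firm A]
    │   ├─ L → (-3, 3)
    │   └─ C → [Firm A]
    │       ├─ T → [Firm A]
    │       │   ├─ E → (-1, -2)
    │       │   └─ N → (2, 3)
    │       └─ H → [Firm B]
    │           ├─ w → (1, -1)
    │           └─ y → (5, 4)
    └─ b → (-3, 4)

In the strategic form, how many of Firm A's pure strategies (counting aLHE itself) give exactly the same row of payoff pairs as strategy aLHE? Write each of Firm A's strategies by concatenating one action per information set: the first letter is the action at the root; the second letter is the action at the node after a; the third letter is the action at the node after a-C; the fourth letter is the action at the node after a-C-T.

Row for aLHE (columns w, y): (-3,3) (-3,3).
Under aLHE, Firm A's choice at the node after a-C and at the node after a-C-T can never be reached regardless of what Firm B does, so varying those choices leaves every outcome unchanged.
Holding the reachable choices fixed and varying the unreachable ones freely already gives 2 × 2 = 4 equivalent strategies.
No other strategy reproduces this row, so those 4 are the full class: aLTE, aLTN, aLHE, aLHN.

4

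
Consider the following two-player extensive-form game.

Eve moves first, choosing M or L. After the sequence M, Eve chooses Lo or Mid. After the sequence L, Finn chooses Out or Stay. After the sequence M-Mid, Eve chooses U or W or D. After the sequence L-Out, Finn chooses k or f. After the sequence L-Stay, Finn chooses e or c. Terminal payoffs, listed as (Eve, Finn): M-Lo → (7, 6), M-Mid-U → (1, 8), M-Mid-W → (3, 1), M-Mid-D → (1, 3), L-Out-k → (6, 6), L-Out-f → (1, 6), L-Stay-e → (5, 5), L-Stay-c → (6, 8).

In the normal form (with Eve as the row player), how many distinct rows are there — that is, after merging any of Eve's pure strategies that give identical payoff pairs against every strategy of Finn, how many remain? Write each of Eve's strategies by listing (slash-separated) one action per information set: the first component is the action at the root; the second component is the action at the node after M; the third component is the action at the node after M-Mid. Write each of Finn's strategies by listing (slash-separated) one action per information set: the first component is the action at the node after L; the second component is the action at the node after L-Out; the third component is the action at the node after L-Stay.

5

Eve has 12 pure strategies: M/Lo/U, M/Lo/W, M/Lo/D, M/Mid/U, M/Mid/W, M/Mid/D, L/Lo/U, L/Lo/W, L/Lo/D, L/Mid/U, L/Mid/W, L/Mid/D. Columns: Out/k/e, Out/k/c, Out/f/e, Out/f/c, Stay/k/e, Stay/k/c, Stay/f/e, Stay/f/c.
{M/Lo/U, M/Lo/W, M/Lo/D} → row (7,6) (7,6) (7,6) (7,6) (7,6) (7,6) (7,6) (7,6)
{M/Mid/U} → row (1,8) (1,8) (1,8) (1,8) (1,8) (1,8) (1,8) (1,8)
{M/Mid/W} → row (3,1) (3,1) (3,1) (3,1) (3,1) (3,1) (3,1) (3,1)
{M/Mid/D} → row (1,3) (1,3) (1,3) (1,3) (1,3) (1,3) (1,3) (1,3)
{L/Lo/U, L/Lo/W, L/Lo/D, L/Mid/U, L/Mid/W, L/Mid/D} → row (6,6) (6,6) (1,6) (1,6) (5,5) (6,8) (5,5) (6,8)
That's 5 distinct rows out of 12 strategies.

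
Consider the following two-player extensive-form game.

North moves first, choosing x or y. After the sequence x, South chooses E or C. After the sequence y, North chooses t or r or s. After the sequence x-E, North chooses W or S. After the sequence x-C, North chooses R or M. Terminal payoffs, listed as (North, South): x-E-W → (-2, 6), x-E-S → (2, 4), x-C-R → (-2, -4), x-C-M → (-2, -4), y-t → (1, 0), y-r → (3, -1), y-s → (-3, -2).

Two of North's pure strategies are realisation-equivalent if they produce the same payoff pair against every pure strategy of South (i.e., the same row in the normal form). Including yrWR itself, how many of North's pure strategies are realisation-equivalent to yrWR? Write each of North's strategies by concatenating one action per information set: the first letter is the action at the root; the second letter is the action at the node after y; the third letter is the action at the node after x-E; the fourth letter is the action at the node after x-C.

Row for yrWR (columns E, C): (3,-1) (3,-1).
Under yrWR, North's choice at the node after x-E and at the node after x-C can never be reached regardless of what South does, so varying those choices leaves every outcome unchanged.
Holding the reachable choices fixed and varying the unreachable ones freely already gives 2 × 2 = 4 equivalent strategies.
No other strategy reproduces this row, so those 4 are the full class: yrWR, yrWM, yrSR, yrSM.

4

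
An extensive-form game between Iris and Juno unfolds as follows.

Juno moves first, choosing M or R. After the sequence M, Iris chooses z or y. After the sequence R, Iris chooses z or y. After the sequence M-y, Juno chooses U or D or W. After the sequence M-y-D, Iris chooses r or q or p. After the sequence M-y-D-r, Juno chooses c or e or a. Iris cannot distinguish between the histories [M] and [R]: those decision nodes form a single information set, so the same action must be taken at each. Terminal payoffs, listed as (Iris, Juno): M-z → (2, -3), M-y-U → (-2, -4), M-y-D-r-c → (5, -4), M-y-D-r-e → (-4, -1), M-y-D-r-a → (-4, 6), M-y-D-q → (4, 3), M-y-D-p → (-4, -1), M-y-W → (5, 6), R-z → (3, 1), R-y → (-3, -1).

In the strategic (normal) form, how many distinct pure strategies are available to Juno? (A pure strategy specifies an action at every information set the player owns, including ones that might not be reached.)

Juno owns the root with actions {M, R} — two choices.
Juno owns the node after M-y with actions {U, D, W} — three choices.
Juno owns the node after M-y-D-r with actions {c, e, a} — three choices.
A pure strategy fixes one action at each information set independently, so the count is the product 2 × 3 × 3 = 18.

18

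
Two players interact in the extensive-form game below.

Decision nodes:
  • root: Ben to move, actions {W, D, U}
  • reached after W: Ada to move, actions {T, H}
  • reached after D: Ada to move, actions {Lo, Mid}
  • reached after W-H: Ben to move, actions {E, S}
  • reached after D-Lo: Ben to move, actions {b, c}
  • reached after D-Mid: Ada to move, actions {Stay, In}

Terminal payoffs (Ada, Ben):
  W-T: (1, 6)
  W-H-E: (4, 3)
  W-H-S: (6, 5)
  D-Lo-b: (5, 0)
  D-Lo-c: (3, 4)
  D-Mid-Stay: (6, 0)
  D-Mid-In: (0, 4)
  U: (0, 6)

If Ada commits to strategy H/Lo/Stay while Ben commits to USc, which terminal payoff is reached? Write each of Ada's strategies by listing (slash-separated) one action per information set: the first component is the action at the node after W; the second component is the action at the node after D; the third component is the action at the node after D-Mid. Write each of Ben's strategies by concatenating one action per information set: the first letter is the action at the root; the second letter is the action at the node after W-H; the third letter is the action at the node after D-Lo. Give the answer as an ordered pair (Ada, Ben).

Trace the play path from the root:
  Ben plays U
→ terminal payoff (0, 6).
(Ada's choice at the node after W is never reached on this path, so it doesn't affect the outcome.)

(0, 6)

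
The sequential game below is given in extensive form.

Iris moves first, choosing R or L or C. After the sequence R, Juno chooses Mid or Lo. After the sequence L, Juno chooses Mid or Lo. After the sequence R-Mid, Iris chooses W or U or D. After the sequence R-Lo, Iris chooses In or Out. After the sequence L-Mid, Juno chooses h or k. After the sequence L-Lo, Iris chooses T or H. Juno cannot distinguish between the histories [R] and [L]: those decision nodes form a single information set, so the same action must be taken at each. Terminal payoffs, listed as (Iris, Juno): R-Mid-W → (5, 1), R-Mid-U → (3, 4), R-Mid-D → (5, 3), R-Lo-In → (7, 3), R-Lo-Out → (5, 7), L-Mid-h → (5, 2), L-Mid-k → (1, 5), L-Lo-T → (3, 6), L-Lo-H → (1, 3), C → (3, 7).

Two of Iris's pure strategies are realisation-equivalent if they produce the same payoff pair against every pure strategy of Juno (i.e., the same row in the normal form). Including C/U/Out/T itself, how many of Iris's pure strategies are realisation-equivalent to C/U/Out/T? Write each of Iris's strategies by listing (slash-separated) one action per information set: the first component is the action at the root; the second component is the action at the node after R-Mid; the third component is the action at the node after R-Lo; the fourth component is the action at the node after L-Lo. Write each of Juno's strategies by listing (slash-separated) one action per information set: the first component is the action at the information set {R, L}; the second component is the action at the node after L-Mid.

Row for C/U/Out/T (columns Mid/h, Mid/k, Lo/h, Lo/k): (3,7) (3,7) (3,7) (3,7).
Under C/U/Out/T, Iris's choice at the node after R-Mid and at the node after R-Lo and at the node after L-Lo can never be reached regardless of what Juno does, so varying those choices leaves every outcome unchanged.
Holding the reachable choices fixed and varying the unreachable ones freely already gives 3 × 2 × 2 = 12 equivalent strategies.
No other strategy reproduces this row, so those 12 are the full class: C/W/In/T, C/W/In/H, C/W/Out/T, C/W/Out/H, C/U/In/T, C/U/In/H, C/U/Out/T, C/U/Out/H, C/D/In/T, C/D/In/H, C/D/Out/T, C/D/Out/H.

12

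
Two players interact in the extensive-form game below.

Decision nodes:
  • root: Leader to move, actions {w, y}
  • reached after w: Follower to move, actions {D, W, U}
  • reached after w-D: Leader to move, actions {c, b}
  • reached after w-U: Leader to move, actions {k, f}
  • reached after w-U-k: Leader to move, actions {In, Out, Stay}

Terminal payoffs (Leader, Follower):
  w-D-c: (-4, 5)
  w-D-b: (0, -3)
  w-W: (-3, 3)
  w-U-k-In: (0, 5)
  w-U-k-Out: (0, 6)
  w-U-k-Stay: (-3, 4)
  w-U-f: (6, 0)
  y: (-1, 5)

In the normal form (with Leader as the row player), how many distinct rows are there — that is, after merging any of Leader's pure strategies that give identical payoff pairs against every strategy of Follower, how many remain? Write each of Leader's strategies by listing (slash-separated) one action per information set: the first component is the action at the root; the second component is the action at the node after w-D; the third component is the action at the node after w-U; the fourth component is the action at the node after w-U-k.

Leader has 24 pure strategies: w/c/k/In, w/c/k/Out, w/c/k/Stay, w/c/f/In, w/c/f/Out, w/c/f/Stay, w/b/k/In, w/b/k/Out, w/b/k/Stay, w/b/f/In, w/b/f/Out, w/b/f/Stay, y/c/k/In, y/c/k/Out, y/c/k/Stay, y/c/f/In, y/c/f/Out, y/c/f/Stay, y/b/k/In, y/b/k/Out, y/b/k/Stay, y/b/f/In, y/b/f/Out, y/b/f/Stay. Columns: D, W, U.
{w/c/k/In} → row (-4,5) (-3,3) (0,5)
{w/c/k/Out} → row (-4,5) (-3,3) (0,6)
{w/c/k/Stay} → row (-4,5) (-3,3) (-3,4)
{w/c/f/In, w/c/f/Out, w/c/f/Stay} → row (-4,5) (-3,3) (6,0)
{w/b/k/In} → row (0,-3) (-3,3) (0,5)
{w/b/k/Out} → row (0,-3) (-3,3) (0,6)
{w/b/k/Stay} → row (0,-3) (-3,3) (-3,4)
{w/b/f/In, w/b/f/Out, w/b/f/Stay} → row (0,-3) (-3,3) (6,0)
{y/c/k/In, y/c/k/Out, y/c/k/Stay, y/c/f/In, y/c/f/Out, y/c/f/Stay, y/b/k/In, y/b/k/Out, y/b/k/Stay, y/b/f/In, y/b/f/Out, y/b/f/Stay} → row (-1,5) (-1,5) (-1,5)
That's 9 distinct rows out of 24 strategies.

9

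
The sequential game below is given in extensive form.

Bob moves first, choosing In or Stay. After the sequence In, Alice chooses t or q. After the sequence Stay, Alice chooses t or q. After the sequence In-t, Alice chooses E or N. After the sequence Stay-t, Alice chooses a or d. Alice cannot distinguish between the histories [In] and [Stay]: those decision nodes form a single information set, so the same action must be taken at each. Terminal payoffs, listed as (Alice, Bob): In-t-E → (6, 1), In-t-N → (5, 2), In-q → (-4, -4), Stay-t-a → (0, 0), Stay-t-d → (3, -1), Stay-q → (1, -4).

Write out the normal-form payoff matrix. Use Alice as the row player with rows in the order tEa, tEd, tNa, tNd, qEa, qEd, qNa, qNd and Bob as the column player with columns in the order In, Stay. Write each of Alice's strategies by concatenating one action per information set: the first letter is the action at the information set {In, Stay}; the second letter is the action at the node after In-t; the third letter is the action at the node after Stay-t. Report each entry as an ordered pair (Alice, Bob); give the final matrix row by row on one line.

Row tEa: In→(6,1), Stay→(0,0)
Row tEd: In→(6,1), Stay→(3,-1)
Row tNa: In→(5,2), Stay→(0,0)
Row tNd: In→(5,2), Stay→(3,-1)
Row qEa: In→(-4,-4), Stay→(1,-4)
Row qEd: In→(-4,-4), Stay→(1,-4)
Row qNa: In→(-4,-4), Stay→(1,-4)
Row qNd: In→(-4,-4), Stay→(1,-4)

tEa: (6,1) (0,0) | tEd: (6,1) (3,-1) | tNa: (5,2) (0,0) | tNd: (5,2) (3,-1) | qEa: (-4,-4) (1,-4) | qEd: (-4,-4) (1,-4) | qNa: (-4,-4) (1,-4) | qNd: (-4,-4) (1,-4)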